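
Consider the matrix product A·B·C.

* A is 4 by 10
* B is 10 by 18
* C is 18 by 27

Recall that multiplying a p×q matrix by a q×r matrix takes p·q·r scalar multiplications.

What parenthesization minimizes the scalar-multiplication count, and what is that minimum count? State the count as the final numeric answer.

2664

(A·(B·C)): cost 5940.
((A·B)·C): cost 2664.
Optimal: ((A·B)·C) with cost 2664.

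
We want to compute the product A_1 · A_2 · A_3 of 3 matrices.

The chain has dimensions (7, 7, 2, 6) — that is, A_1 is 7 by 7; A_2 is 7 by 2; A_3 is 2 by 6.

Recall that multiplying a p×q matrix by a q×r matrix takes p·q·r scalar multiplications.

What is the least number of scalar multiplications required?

Order (A_1 · (A_2 · A_3)): (A_2 · A_3): 7×2 by 2×6 → 7×6, cost 7·2·6 = 84; (A_1 · (A_2 · A_3)): 7×7 by 7×6 → 7×6, cost 7·7·6 = 294; cumulative 378. Total 378.
Order ((A_1 · A_2) · A_3): (A_1 · A_2): 7×7 by 7×2 → 7×2, cost 7·7·2 = 98; ((A_1 · A_2) · A_3): 7×2 by 2×6 → 7×6, cost 7·2·6 = 84; cumulative 182. Total 182.
Minimum: 182.

182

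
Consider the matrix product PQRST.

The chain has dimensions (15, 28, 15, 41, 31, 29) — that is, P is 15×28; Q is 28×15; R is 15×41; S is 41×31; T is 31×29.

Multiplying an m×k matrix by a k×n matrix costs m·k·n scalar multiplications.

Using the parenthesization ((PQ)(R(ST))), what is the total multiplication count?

(PQ): 15×28 by 28×15 → 15×15, cost 15·28·15 = 6300
(ST): 41×31 by 31×29 → 41×29, cost 41·31·29 = 36859
(R(ST)): 15×41 by 41×29 → 15×29, cost 15·41·29 = 17835; cumulative 54694
((PQ)(R(ST))): 15×15 by 15×29 → 15×29, cost 15·15·29 = 6525; cumulative 67519
Total: 67519 scalar multiplications.

67519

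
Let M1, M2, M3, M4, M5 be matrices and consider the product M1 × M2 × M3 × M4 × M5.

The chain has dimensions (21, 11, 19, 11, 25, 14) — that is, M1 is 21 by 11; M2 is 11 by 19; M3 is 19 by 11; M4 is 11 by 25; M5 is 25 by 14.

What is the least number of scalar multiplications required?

11077

Adjacent pairs: M1M2 = 21·11·19 = 4389; M2M3 = 11·19·11 = 2299; M3M4 = 19·11·25 = 5225; M4M5 = 11·25·14 = 3850.
Length 3: M1..M3: k=1: 0+2299+21·11·11=4840; k=2: 4389+0+21·19·11=8778 → min 4840 | M2..M4: k=2: 0+5225+11·19·25=10450; k=3: 2299+0+11·11·25=5324 → min 5324 | M3..M5: k=3: 0+3850+19·11·14=6776; k=4: 5225+0+19·25·14=11875 → min 6776.
Length 4: M1..M4: k=1: 0+5324+21·11·25=11099; k=2: 4389+5225+21·19·25=19589; k=3: 4840+0+21·11·25=10615 → min 10615 | M2..M5: k=2: 0+6776+11·19·14=9702; k=3: 2299+3850+11·11·14=7843; k=4: 5324+0+11·25·14=9174 → min 7843.
Length 5: M1..M5: k=1: 0+7843+21·11·14=11077; k=2: 4389+6776+21·19·14=16751; k=3: 4840+3850+21·11·14=11924; k=4: 10615+0+21·25·14=17965 → min 11077.
Optimal order: (M1 × ((M2 × M3) × (M4 × M5))) with cost 11077.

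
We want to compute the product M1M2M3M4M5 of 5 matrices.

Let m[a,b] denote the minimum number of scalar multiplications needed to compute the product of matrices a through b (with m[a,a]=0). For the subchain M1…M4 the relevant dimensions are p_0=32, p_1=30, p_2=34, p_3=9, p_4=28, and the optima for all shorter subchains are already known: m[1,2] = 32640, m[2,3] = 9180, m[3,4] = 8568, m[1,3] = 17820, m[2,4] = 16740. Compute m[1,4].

25884

m[1,4] = min over k∈[1,3] of m[1,k]+m[k+1,4]+p_{0}·p_k·p_{4}.
k=1: 0 + 16740 + 32·30·28 = 43620; k=2: 32640 + 8568 + 32·34·28 = 71672; k=3: 17820 + 0 + 32·9·28 = 25884.
Minimum: 25884 at k=3.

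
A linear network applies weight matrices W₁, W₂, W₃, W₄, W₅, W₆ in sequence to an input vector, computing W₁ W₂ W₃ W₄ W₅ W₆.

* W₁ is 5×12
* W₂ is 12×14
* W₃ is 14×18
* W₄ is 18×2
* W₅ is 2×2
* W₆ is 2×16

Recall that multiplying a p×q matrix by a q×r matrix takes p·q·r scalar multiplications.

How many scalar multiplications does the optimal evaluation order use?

Adjacent pairs: W₁W₂ = 5·12·14 = 840; W₂W₃ = 12·14·18 = 3024; W₃W₄ = 14·18·2 = 504; W₄W₅ = 18·2·2 = 72; W₅W₆ = 2·2·16 = 64.
Length 3: W₁..W₃: k=1: 0+3024+5·12·18=4104; k=2: 840+0+5·14·18=2100 → min 2100 | W₂..W₄: k=2: 0+504+12·14·2=840; k=3: 3024+0+12·18·2=3456 → min 840 | W₃..W₅: k=3: 0+72+14·18·2=576; k=4: 504+0+14·2·2=560 → min 560 | W₄..W₆: k=4: 0+64+18·2·16=640; k=5: 72+0+18·2·16=648 → min 640.
Length 4: W₁..W₄: k=1: 0+840+5·12·2=960; k=2: 840+504+5·14·2=1484; k=3: 2100+0+5·18·2=2280 → min 960 | W₂..W₅: k=2: 0+560+12·14·2=896; k=3: 3024+72+12·18·2=3528; k=4: 840+0+12·2·2=888 → min 888 | W₃..W₆: k=3: 0+640+14·18·16=4672; k=4: 504+64+14·2·16=1016; k=5: 560+0+14·2·16=1008 → min 1008.
Length 5: W₁..W₅: k=1: 0+888+5·12·2=1008; k=2: 840+560+5·14·2=1540; k=3: 2100+72+5·18·2=2352; k=4: 960+0+5·2·2=980 → min 980 | W₂..W₆: k=2: 0+1008+12·14·16=3696; k=3: 3024+640+12·18·16=7120; k=4: 840+64+12·2·16=1288; k=5: 888+0+12·2·16=1272 → min 1272.
Length 6: W₁..W₆: k=1: 0+1272+5·12·16=2232; k=2: 840+1008+5·14·16=2968; k=3: 2100+640+5·18·16=4180; k=4: 960+64+5·2·16=1184; k=5: 980+0+5·2·16=1140 → min 1140.
Optimal order: (((W₁ (W₂ (W₃ W₄))) W₅) W₆) with cost 1140.

1140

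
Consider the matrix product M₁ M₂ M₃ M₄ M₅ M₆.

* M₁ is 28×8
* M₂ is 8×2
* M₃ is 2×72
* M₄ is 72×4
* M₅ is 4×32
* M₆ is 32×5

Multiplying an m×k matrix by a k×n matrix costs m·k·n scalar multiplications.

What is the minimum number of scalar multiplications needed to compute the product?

Adjacent pairs: M₁M₂ = 28·8·2 = 448; M₂M₃ = 8·2·72 = 1152; M₃M₄ = 2·72·4 = 576; M₄M₅ = 72·4·32 = 9216; M₅M₆ = 4·32·5 = 640.
Length 3: M₁..M₃: k=1: 0+1152+28·8·72=17280; k=2: 448+0+28·2·72=4480 → min 4480 | M₂..M₄: k=2: 0+576+8·2·4=640; k=3: 1152+0+8·72·4=3456 → min 640 | M₃..M₅: k=3: 0+9216+2·72·32=13824; k=4: 576+0+2·4·32=832 → min 832 | M₄..M₆: k=4: 0+640+72·4·5=2080; k=5: 9216+0+72·32·5=20736 → min 2080.
Length 4: M₁..M₄: k=1: 0+640+28·8·4=1536; k=2: 448+576+28·2·4=1248; k=3: 4480+0+28·72·4=12544 → min 1248 | M₂..M₅: k=2: 0+832+8·2·32=1344; k=3: 1152+9216+8·72·32=28800; k=4: 640+0+8·4·32=1664 → min 1344 | M₃..M₆: k=3: 0+2080+2·72·5=2800; k=4: 576+640+2·4·5=1256; k=5: 832+0+2·32·5=1152 → min 1152.
Length 5: M₁..M₅: k=1: 0+1344+28·8·32=8512; k=2: 448+832+28·2·32=3072; k=3: 4480+9216+28·72·32=78208; k=4: 1248+0+28·4·32=4832 → min 3072 | M₂..M₆: k=2: 0+1152+8·2·5=1232; k=3: 1152+2080+8·72·5=6112; k=4: 640+640+8·4·5=1440; k=5: 1344+0+8·32·5=2624 → min 1232.
Length 6: M₁..M₆: k=1: 0+1232+28·8·5=2352; k=2: 448+1152+28·2·5=1880; k=3: 4480+2080+28·72·5=16640; k=4: 1248+640+28·4·5=2448; k=5: 3072+0+28·32·5=7552 → min 1880.
Optimal order: ((M₁ M₂) (((M₃ M₄) M₅) M₆)) with cost 1880.

1880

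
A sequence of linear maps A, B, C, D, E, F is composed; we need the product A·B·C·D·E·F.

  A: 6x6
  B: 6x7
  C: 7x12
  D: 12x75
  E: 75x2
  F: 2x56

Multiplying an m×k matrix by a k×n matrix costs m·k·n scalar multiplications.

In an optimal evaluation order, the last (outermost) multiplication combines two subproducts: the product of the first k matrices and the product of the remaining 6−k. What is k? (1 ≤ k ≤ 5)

5

Adjacent pairs: AB = 6·6·7 = 252; BC = 6·7·12 = 504; CD = 7·12·75 = 6300; DE = 12·75·2 = 1800; EF = 75·2·56 = 8400.
Length 3: A..C: k=1: 0+504+6·6·12=936; k=2: 252+0+6·7·12=756 → min 756 | B..D: k=2: 0+6300+6·7·75=9450; k=3: 504+0+6·12·75=5904 → min 5904 | C..E: k=3: 0+1800+7·12·2=1968; k=4: 6300+0+7·75·2=7350 → min 1968 | D..F: k=4: 0+8400+12·75·56=58800; k=5: 1800+0+12·2·56=3144 → min 3144.
Length 4: A..D: k=1: 0+5904+6·6·75=8604; k=2: 252+6300+6·7·75=9702; k=3: 756+0+6·12·75=6156 → min 6156 | B..E: k=2: 0+1968+6·7·2=2052; k=3: 504+1800+6·12·2=2448; k=4: 5904+0+6·75·2=6804 → min 2052 | C..F: k=3: 0+3144+7·12·56=7848; k=4: 6300+8400+7·75·56=44100; k=5: 1968+0+7·2·56=2752 → min 2752.
Length 5: A..E: k=1: 0+2052+6·6·2=2124; k=2: 252+1968+6·7·2=2304; k=3: 756+1800+6·12·2=2700; k=4: 6156+0+6·75·2=7056 → min 2124 | B..F: k=2: 0+2752+6·7·56=5104; k=3: 504+3144+6·12·56=7680; k=4: 5904+8400+6·75·56=39504; k=5: 2052+0+6·2·56=2724 → min 2724.
Top-level splits: k=1: (A..A)·(B..F) → 0+2724+6·6·56 = 4740; k=2: (A..B)·(C..F) → 252+2752+6·7·56 = 5356; k=3: (A..C)·(D..F) → 756+3144+6·12·56 = 7932; k=4: (A..D)·(E..F) → 6156+8400+6·75·56 = 39756; k=5: (A..E)·(F..F) → 2124+0+6·2·56 = 2796.
Best split is after E, i.e. k = 5.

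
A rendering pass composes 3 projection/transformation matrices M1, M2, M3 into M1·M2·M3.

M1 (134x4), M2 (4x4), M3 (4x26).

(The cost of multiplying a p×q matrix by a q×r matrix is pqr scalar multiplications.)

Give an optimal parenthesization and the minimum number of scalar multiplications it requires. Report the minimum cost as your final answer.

14352

(M1·(M2·M3)): cost 14352.
((M1·M2)·M3): cost 16080.
Optimal: (M1·(M2·M3)) with cost 14352.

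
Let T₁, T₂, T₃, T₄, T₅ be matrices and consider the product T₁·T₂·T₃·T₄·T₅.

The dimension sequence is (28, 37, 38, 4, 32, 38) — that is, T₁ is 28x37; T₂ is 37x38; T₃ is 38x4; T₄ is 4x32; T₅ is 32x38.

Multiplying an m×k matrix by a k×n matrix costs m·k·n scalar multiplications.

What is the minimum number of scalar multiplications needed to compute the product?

18888

Adjacent pairs: T₁T₂ = 28·37·38 = 39368; T₂T₃ = 37·38·4 = 5624; T₃T₄ = 38·4·32 = 4864; T₄T₅ = 4·32·38 = 4864.
Length 3: T₁..T₃: k=1: 0+5624+28·37·4=9768; k=2: 39368+0+28·38·4=43624 → min 9768 | T₂..T₄: k=2: 0+4864+37·38·32=49856; k=3: 5624+0+37·4·32=10360 → min 10360 | T₃..T₅: k=3: 0+4864+38·4·38=10640; k=4: 4864+0+38·32·38=51072 → min 10640.
Length 4: T₁..T₄: k=1: 0+10360+28·37·32=43512; k=2: 39368+4864+28·38·32=78280; k=3: 9768+0+28·4·32=13352 → min 13352 | T₂..T₅: k=2: 0+10640+37·38·38=64068; k=3: 5624+4864+37·4·38=16112; k=4: 10360+0+37·32·38=55352 → min 16112.
Length 5: T₁..T₅: k=1: 0+16112+28·37·38=55480; k=2: 39368+10640+28·38·38=90440; k=3: 9768+4864+28·4·38=18888; k=4: 13352+0+28·32·38=47400 → min 18888.
Optimal order: ((T₁·(T₂·T₃))·(T₄·T₅)) with cost 18888.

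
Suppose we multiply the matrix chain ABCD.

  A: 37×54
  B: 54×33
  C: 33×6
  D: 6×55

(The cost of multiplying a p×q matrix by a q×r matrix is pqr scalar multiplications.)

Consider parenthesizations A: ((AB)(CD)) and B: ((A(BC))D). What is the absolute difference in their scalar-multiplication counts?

Order A = ((AB)(CD)): (AB): 37×54 by 54×33 → 37×33, cost 37·54·33 = 65934; (CD): 33×6 by 6×55 → 33×55, cost 33·6·55 = 10890; ((AB)(CD)): 37×33 by 33×55 → 37×55, cost 37·33·55 = 67155; cumulative 143979. Total 143979.
Order B = ((A(BC))D): (BC): 54×33 by 33×6 → 54×6, cost 54·33·6 = 10692; (A(BC)): 37×54 by 54×6 → 37×6, cost 37·54·6 = 11988; cumulative 22680; ((A(BC))D): 37×6 by 6×55 → 37×55, cost 37·6·55 = 12210; cumulative 34890. Total 34890.
Difference: |143979 − 34890| = 109089.

109089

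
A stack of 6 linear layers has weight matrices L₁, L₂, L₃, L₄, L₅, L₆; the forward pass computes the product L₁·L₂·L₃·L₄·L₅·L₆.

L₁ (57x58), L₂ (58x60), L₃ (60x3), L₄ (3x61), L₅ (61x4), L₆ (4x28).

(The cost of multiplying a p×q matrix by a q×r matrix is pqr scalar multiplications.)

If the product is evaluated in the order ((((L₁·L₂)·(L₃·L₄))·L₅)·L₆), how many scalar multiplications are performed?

438252

(L₁·L₂): 57×58 by 58×60 → 57×60, cost 57·58·60 = 198360
(L₃·L₄): 60×3 by 3×61 → 60×61, cost 60·3·61 = 10980
((L₁·L₂)·(L₃·L₄)): 57×60 by 60×61 → 57×61, cost 57·60·61 = 208620; cumulative 417960
(((L₁·L₂)·(L₃·L₄))·L₅): 57×61 by 61×4 → 57×4, cost 57·61·4 = 13908; cumulative 431868
((((L₁·L₂)·(L₃·L₄))·L₅)·L₆): 57×4 by 4×28 → 57×28, cost 57·4·28 = 6384; cumulative 438252
Total: 438252 scalar multiplications.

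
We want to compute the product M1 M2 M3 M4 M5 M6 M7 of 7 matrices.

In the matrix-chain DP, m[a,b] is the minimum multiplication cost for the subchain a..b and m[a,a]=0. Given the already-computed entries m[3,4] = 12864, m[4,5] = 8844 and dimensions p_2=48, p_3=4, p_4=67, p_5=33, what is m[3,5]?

15180

m[3,5] = min over k∈[3,4] of m[3,k]+m[k+1,5]+p_{2}·p_k·p_{5}.
k=3: 0 + 8844 + 48·4·33 = 15180; k=4: 12864 + 0 + 48·67·33 = 118992.
Minimum: 15180 at k=3.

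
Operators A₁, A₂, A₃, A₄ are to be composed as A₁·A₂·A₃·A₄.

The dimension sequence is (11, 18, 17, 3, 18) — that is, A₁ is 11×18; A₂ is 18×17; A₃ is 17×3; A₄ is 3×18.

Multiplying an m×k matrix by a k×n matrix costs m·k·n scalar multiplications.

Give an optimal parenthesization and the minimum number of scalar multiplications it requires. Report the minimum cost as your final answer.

2106

Adjacent pairs: A₁A₂ = 11·18·17 = 3366; A₂A₃ = 18·17·3 = 918; A₃A₄ = 17·3·18 = 918.
Length 3: A₁..A₃: k=1: 0+918+11·18·3=1512; k=2: 3366+0+11·17·3=3927 → min 1512 | A₂..A₄: k=2: 0+918+18·17·18=6426; k=3: 918+0+18·3·18=1890 → min 1890.
Length 4: A₁..A₄: k=1: 0+1890+11·18·18=5454; k=2: 3366+918+11·17·18=7650; k=3: 1512+0+11·3·18=2106 → min 2106.
Optimal parenthesization: ((A₁·(A₂·A₃))·A₄) with cost 2106.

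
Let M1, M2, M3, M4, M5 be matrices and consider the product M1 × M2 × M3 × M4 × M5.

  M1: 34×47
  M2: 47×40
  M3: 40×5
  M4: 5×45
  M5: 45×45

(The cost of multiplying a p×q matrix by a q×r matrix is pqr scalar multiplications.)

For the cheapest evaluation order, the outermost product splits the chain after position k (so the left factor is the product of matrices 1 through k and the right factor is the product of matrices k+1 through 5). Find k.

3

Adjacent pairs: M1M2 = 34·47·40 = 63920; M2M3 = 47·40·5 = 9400; M3M4 = 40·5·45 = 9000; M4M5 = 5·45·45 = 10125.
Length 3: M1..M3: k=1: 0+9400+34·47·5=17390; k=2: 63920+0+34·40·5=70720 → min 17390 | M2..M4: k=2: 0+9000+47·40·45=93600; k=3: 9400+0+47·5·45=19975 → min 19975 | M3..M5: k=3: 0+10125+40·5·45=19125; k=4: 9000+0+40·45·45=90000 → min 19125.
Length 4: M1..M4: k=1: 0+19975+34·47·45=91885; k=2: 63920+9000+34·40·45=134120; k=3: 17390+0+34·5·45=25040 → min 25040 | M2..M5: k=2: 0+19125+47·40·45=103725; k=3: 9400+10125+47·5·45=30100; k=4: 19975+0+47·45·45=115150 → min 30100.
Top-level splits: k=1: (M1..M1)·(M2..M5) → 0+30100+34·47·45 = 102010; k=2: (M1..M2)·(M3..M5) → 63920+19125+34·40·45 = 144245; k=3: (M1..M3)·(M4..M5) → 17390+10125+34·5·45 = 35165; k=4: (M1..M4)·(M5..M5) → 25040+0+34·45·45 = 93890.
Best split is after M3, i.e. k = 3.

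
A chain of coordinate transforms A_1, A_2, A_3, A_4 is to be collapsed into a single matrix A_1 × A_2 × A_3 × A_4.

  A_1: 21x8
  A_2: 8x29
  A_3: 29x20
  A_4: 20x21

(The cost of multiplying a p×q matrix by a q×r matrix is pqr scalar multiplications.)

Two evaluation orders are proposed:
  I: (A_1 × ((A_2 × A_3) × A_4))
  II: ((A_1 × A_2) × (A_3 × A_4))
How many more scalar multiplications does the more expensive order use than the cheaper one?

Order I = (A_1 × ((A_2 × A_3) × A_4)): (A_2 × A_3): 8×29 by 29×20 → 8×20, cost 8·29·20 = 4640; ((A_2 × A_3) × A_4): 8×20 by 20×21 → 8×21, cost 8·20·21 = 3360; cumulative 8000; (A_1 × ((A_2 × A_3) × A_4)): 21×8 by 8×21 → 21×21, cost 21·8·21 = 3528; cumulative 11528. Total 11528.
Order II = ((A_1 × A_2) × (A_3 × A_4)): (A_1 × A_2): 21×8 by 8×29 → 21×29, cost 21·8·29 = 4872; (A_3 × A_4): 29×20 by 20×21 → 29×21, cost 29·20·21 = 12180; ((A_1 × A_2) × (A_3 × A_4)): 21×29 by 29×21 → 21×21, cost 21·29·21 = 12789; cumulative 29841. Total 29841.
Difference: |11528 − 29841| = 18313.

18313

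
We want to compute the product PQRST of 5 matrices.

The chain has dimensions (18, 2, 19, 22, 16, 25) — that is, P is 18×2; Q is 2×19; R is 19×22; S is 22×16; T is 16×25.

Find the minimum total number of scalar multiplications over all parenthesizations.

3240

Adjacent pairs: PQ = 18·2·19 = 684; QR = 2·19·22 = 836; RS = 19·22·16 = 6688; ST = 22·16·25 = 8800.
Length 3: P..R: k=1: 0+836+18·2·22=1628; k=2: 684+0+18·19·22=8208 → min 1628 | Q..S: k=2: 0+6688+2·19·16=7296; k=3: 836+0+2·22·16=1540 → min 1540 | R..T: k=3: 0+8800+19·22·25=19250; k=4: 6688+0+19·16·25=14288 → min 14288.
Length 4: P..S: k=1: 0+1540+18·2·16=2116; k=2: 684+6688+18·19·16=12844; k=3: 1628+0+18·22·16=7964 → min 2116 | Q..T: k=2: 0+14288+2·19·25=15238; k=3: 836+8800+2·22·25=10736; k=4: 1540+0+2·16·25=2340 → min 2340.
Length 5: P..T: k=1: 0+2340+18·2·25=3240; k=2: 684+14288+18·19·25=23522; k=3: 1628+8800+18·22·25=20328; k=4: 2116+0+18·16·25=9316 → min 3240.
Optimal order: (P(((QR)S)T)) with cost 3240.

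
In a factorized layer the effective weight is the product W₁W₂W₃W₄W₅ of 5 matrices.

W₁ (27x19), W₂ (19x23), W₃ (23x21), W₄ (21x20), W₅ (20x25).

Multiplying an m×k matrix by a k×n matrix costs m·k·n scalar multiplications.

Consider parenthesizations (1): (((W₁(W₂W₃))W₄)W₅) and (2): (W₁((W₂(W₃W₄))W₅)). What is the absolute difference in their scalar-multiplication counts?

Order (1) = (((W₁(W₂W₃))W₄)W₅): (W₂W₃): 19×23 by 23×21 → 19×21, cost 19·23·21 = 9177; (W₁(W₂W₃)): 27×19 by 19×21 → 27×21, cost 27·19·21 = 10773; cumulative 19950; ((W₁(W₂W₃))W₄): 27×21 by 21×20 → 27×20, cost 27·21·20 = 11340; cumulative 31290; (((W₁(W₂W₃))W₄)W₅): 27×20 by 20×25 → 27×25, cost 27·20·25 = 13500; cumulative 44790. Total 44790.
Order (2) = (W₁((W₂(W₃W₄))W₅)): (W₃W₄): 23×21 by 21×20 → 23×20, cost 23·21·20 = 9660; (W₂(W₃W₄)): 19×23 by 23×20 → 19×20, cost 19·23·20 = 8740; cumulative 18400; ((W₂(W₃W₄))W₅): 19×20 by 20×25 → 19×25, cost 19·20·25 = 9500; cumulative 27900; (W₁((W₂(W₃W₄))W₅)): 27×19 by 19×25 → 27×25, cost 27·19·25 = 12825; cumulative 40725. Total 40725.
Difference: |44790 − 40725| = 4065.

4065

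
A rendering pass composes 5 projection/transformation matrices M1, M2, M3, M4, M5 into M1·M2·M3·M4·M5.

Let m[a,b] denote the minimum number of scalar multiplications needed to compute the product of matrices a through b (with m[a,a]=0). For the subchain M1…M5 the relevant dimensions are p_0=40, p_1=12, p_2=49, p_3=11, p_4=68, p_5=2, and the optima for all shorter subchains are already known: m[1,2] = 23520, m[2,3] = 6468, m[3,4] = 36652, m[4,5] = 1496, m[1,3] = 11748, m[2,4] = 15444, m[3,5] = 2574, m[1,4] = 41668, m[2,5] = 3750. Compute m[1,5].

4710

m[1,5] = min over k∈[1,4] of m[1,k]+m[k+1,5]+p_{0}·p_k·p_{5}.
k=1: 0 + 3750 + 40·12·2 = 4710; k=2: 23520 + 2574 + 40·49·2 = 30014; k=3: 11748 + 1496 + 40·11·2 = 14124; k=4: 41668 + 0 + 40·68·2 = 47108.
Minimum: 4710 at k=1.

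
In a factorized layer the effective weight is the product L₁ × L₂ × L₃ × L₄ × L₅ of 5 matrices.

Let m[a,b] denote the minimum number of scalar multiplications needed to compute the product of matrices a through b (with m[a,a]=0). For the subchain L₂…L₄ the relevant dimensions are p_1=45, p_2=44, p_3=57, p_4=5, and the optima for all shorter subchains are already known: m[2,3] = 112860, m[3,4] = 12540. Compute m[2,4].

m[2,4] = min over k∈[2,3] of m[2,k]+m[k+1,4]+p_{1}·p_k·p_{4}.
k=2: 0 + 12540 + 45·44·5 = 22440; k=3: 112860 + 0 + 45·57·5 = 125685.
Minimum: 22440 at k=2.

22440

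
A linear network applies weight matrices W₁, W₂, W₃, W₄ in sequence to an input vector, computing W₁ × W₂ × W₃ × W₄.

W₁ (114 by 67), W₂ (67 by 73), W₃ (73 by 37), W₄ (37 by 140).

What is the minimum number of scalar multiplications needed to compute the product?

1054093

Adjacent pairs: W₁W₂ = 114·67·73 = 557574; W₂W₃ = 67·73·37 = 180967; W₃W₄ = 73·37·140 = 378140.
Length 3: W₁..W₃: k=1: 0+180967+114·67·37=463573; k=2: 557574+0+114·73·37=865488 → min 463573 | W₂..W₄: k=2: 0+378140+67·73·140=1062880; k=3: 180967+0+67·37·140=528027 → min 528027.
Length 4: W₁..W₄: k=1: 0+528027+114·67·140=1597347; k=2: 557574+378140+114·73·140=2100794; k=3: 463573+0+114·37·140=1054093 → min 1054093.
Optimal order: ((W₁ × (W₂ × W₃)) × W₄) with cost 1054093.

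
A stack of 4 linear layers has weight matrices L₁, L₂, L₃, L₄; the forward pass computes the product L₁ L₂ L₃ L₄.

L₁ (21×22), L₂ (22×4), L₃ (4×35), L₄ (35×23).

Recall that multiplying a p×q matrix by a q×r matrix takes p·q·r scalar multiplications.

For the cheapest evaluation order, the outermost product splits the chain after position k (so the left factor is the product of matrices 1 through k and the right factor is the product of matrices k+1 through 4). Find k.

2

Adjacent pairs: L₁L₂ = 21·22·4 = 1848; L₂L₃ = 22·4·35 = 3080; L₃L₄ = 4·35·23 = 3220.
Length 3: L₁..L₃: k=1: 0+3080+21·22·35=19250; k=2: 1848+0+21·4·35=4788 → min 4788 | L₂..L₄: k=2: 0+3220+22·4·23=5244; k=3: 3080+0+22·35·23=20790 → min 5244.
Top-level splits: k=1: (L₁..L₁)·(L₂..L₄) → 0+5244+21·22·23 = 15870; k=2: (L₁..L₂)·(L₃..L₄) → 1848+3220+21·4·23 = 7000; k=3: (L₁..L₃)·(L₄..L₄) → 4788+0+21·35·23 = 21693.
Best split is after L₂, i.e. k = 2.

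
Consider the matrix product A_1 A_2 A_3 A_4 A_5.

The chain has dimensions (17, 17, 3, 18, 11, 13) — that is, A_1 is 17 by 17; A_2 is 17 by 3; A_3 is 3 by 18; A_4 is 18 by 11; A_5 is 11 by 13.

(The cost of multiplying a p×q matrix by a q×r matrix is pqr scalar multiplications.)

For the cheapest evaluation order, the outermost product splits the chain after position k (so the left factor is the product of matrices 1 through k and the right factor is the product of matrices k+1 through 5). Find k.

Adjacent pairs: A_1A_2 = 17·17·3 = 867; A_2A_3 = 17·3·18 = 918; A_3A_4 = 3·18·11 = 594; A_4A_5 = 18·11·13 = 2574.
Length 3: A_1..A_3: k=1: 0+918+17·17·18=6120; k=2: 867+0+17·3·18=1785 → min 1785 | A_2..A_4: k=2: 0+594+17·3·11=1155; k=3: 918+0+17·18·11=4284 → min 1155 | A_3..A_5: k=3: 0+2574+3·18·13=3276; k=4: 594+0+3·11·13=1023 → min 1023.
Length 4: A_1..A_4: k=1: 0+1155+17·17·11=4334; k=2: 867+594+17·3·11=2022; k=3: 1785+0+17·18·11=5151 → min 2022 | A_2..A_5: k=2: 0+1023+17·3·13=1686; k=3: 918+2574+17·18·13=7470; k=4: 1155+0+17·11·13=3586 → min 1686.
Top-level splits: k=1: (A_1..A_1)·(A_2..A_5) → 0+1686+17·17·13 = 5443; k=2: (A_1..A_2)·(A_3..A_5) → 867+1023+17·3·13 = 2553; k=3: (A_1..A_3)·(A_4..A_5) → 1785+2574+17·18·13 = 8337; k=4: (A_1..A_4)·(A_5..A_5) → 2022+0+17·11·13 = 4453.
Best split is after A_2, i.e. k = 2.

2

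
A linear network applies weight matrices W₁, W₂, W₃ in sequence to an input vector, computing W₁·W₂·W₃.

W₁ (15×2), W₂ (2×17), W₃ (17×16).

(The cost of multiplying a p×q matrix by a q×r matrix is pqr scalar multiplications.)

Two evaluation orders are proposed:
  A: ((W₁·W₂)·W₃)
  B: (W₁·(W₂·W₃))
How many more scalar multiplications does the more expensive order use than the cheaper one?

Order A = ((W₁·W₂)·W₃): (W₁·W₂): 15×2 by 2×17 → 15×17, cost 15·2·17 = 510; ((W₁·W₂)·W₃): 15×17 by 17×16 → 15×16, cost 15·17·16 = 4080; cumulative 4590. Total 4590.
Order B = (W₁·(W₂·W₃)): (W₂·W₃): 2×17 by 17×16 → 2×16, cost 2·17·16 = 544; (W₁·(W₂·W₃)): 15×2 by 2×16 → 15×16, cost 15·2·16 = 480; cumulative 1024. Total 1024.
Difference: |4590 − 1024| = 3566.

3566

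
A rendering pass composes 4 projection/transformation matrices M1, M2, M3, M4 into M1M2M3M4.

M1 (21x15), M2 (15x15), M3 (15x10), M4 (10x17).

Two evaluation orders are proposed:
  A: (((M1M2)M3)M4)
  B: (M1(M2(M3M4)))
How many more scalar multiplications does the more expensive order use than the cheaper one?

285

Order A = (((M1M2)M3)M4): (M1M2): 21×15 by 15×15 → 21×15, cost 21·15·15 = 4725; ((M1M2)M3): 21×15 by 15×10 → 21×10, cost 21·15·10 = 3150; cumulative 7875; (((M1M2)M3)M4): 21×10 by 10×17 → 21×17, cost 21·10·17 = 3570; cumulative 11445. Total 11445.
Order B = (M1(M2(M3M4))): (M3M4): 15×10 by 10×17 → 15×17, cost 15·10·17 = 2550; (M2(M3M4)): 15×15 by 15×17 → 15×17, cost 15·15·17 = 3825; cumulative 6375; (M1(M2(M3M4))): 21×15 by 15×17 → 21×17, cost 21·15·17 = 5355; cumulative 11730. Total 11730.
Difference: |11445 − 11730| = 285.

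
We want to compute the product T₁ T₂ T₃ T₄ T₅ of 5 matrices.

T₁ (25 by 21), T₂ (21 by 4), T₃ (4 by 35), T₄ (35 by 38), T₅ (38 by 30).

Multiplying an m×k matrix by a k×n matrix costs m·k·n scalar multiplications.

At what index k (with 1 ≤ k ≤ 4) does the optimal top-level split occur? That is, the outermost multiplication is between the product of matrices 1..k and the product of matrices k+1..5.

Adjacent pairs: T₁T₂ = 25·21·4 = 2100; T₂T₃ = 21·4·35 = 2940; T₃T₄ = 4·35·38 = 5320; T₄T₅ = 35·38·30 = 39900.
Length 3: T₁..T₃: k=1: 0+2940+25·21·35=21315; k=2: 2100+0+25·4·35=5600 → min 5600 | T₂..T₄: k=2: 0+5320+21·4·38=8512; k=3: 2940+0+21·35·38=30870 → min 8512 | T₃..T₅: k=3: 0+39900+4·35·30=44100; k=4: 5320+0+4·38·30=9880 → min 9880.
Length 4: T₁..T₄: k=1: 0+8512+25·21·38=28462; k=2: 2100+5320+25·4·38=11220; k=3: 5600+0+25·35·38=38850 → min 11220 | T₂..T₅: k=2: 0+9880+21·4·30=12400; k=3: 2940+39900+21·35·30=64890; k=4: 8512+0+21·38·30=32452 → min 12400.
Top-level splits: k=1: (T₁..T₁)·(T₂..T₅) → 0+12400+25·21·30 = 28150; k=2: (T₁..T₂)·(T₃..T₅) → 2100+9880+25·4·30 = 14980; k=3: (T₁..T₃)·(T₄..T₅) → 5600+39900+25·35·30 = 71750; k=4: (T₁..T₄)·(T₅..T₅) → 11220+0+25·38·30 = 39720.
Best split is after T₂, i.e. k = 2.

2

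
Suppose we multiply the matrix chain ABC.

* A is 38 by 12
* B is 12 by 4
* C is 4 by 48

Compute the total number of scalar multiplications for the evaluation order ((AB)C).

9120

(AB): 38×12 by 12×4 → 38×4, cost 38·12·4 = 1824
((AB)C): 38×4 by 4×48 → 38×48, cost 38·4·48 = 7296; cumulative 9120
Total: 9120 scalar multiplications.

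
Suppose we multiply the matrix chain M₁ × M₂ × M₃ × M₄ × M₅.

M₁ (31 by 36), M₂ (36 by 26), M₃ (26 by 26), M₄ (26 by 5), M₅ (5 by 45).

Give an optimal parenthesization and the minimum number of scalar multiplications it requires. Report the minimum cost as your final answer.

Adjacent pairs: M₁M₂ = 31·36·26 = 29016; M₂M₃ = 36·26·26 = 24336; M₃M₄ = 26·26·5 = 3380; M₄M₅ = 26·5·45 = 5850.
Length 3: M₁..M₃: k=1: 0+24336+31·36·26=53352; k=2: 29016+0+31·26·26=49972 → min 49972 | M₂..M₄: k=2: 0+3380+36·26·5=8060; k=3: 24336+0+36·26·5=29016 → min 8060 | M₃..M₅: k=3: 0+5850+26·26·45=36270; k=4: 3380+0+26·5·45=9230 → min 9230.
Length 4: M₁..M₄: k=1: 0+8060+31·36·5=13640; k=2: 29016+3380+31·26·5=36426; k=3: 49972+0+31·26·5=54002 → min 13640 | M₂..M₅: k=2: 0+9230+36·26·45=51350; k=3: 24336+5850+36·26·45=72306; k=4: 8060+0+36·5·45=16160 → min 16160.
Length 5: M₁..M₅: k=1: 0+16160+31·36·45=66380; k=2: 29016+9230+31·26·45=74516; k=3: 49972+5850+31·26·45=92092; k=4: 13640+0+31·5·45=20615 → min 20615.
Optimal parenthesization: ((M₁ × (M₂ × (M₃ × M₄))) × M₅) with cost 20615.

20615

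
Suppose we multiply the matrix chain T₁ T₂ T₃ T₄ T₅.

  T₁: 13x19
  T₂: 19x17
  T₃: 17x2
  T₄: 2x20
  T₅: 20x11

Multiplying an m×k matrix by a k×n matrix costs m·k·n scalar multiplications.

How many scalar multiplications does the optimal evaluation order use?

Adjacent pairs: T₁T₂ = 13·19·17 = 4199; T₂T₃ = 19·17·2 = 646; T₃T₄ = 17·2·20 = 680; T₄T₅ = 2·20·11 = 440.
Length 3: T₁..T₃: k=1: 0+646+13·19·2=1140; k=2: 4199+0+13·17·2=4641 → min 1140 | T₂..T₄: k=2: 0+680+19·17·20=7140; k=3: 646+0+19·2·20=1406 → min 1406 | T₃..T₅: k=3: 0+440+17·2·11=814; k=4: 680+0+17·20·11=4420 → min 814.
Length 4: T₁..T₄: k=1: 0+1406+13·19·20=6346; k=2: 4199+680+13·17·20=9299; k=3: 1140+0+13·2·20=1660 → min 1660 | T₂..T₅: k=2: 0+814+19·17·11=4367; k=3: 646+440+19·2·11=1504; k=4: 1406+0+19·20·11=5586 → min 1504.
Length 5: T₁..T₅: k=1: 0+1504+13·19·11=4221; k=2: 4199+814+13·17·11=7444; k=3: 1140+440+13·2·11=1866; k=4: 1660+0+13·20·11=4520 → min 1866.
Optimal order: ((T₁ (T₂ T₃)) (T₄ T₅)) with cost 1866.

1866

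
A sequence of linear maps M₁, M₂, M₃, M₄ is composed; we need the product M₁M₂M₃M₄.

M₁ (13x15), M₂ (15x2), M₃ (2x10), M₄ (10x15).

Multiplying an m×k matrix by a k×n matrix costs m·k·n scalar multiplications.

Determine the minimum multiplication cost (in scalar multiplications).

1080

Adjacent pairs: M₁M₂ = 13·15·2 = 390; M₂M₃ = 15·2·10 = 300; M₃M₄ = 2·10·15 = 300.
Length 3: M₁..M₃: k=1: 0+300+13·15·10=2250; k=2: 390+0+13·2·10=650 → min 650 | M₂..M₄: k=2: 0+300+15·2·15=750; k=3: 300+0+15·10·15=2550 → min 750.
Length 4: M₁..M₄: k=1: 0+750+13·15·15=3675; k=2: 390+300+13·2·15=1080; k=3: 650+0+13·10·15=2600 → min 1080.
Optimal order: ((M₁M₂)(M₃M₄)) with cost 1080.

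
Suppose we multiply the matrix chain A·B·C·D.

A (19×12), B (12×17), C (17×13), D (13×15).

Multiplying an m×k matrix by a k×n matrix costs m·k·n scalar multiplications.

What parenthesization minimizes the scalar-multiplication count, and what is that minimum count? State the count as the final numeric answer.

Adjacent pairs: AB = 19·12·17 = 3876; BC = 12·17·13 = 2652; CD = 17·13·15 = 3315.
Length 3: A..C: k=1: 0+2652+19·12·13=5616; k=2: 3876+0+19·17·13=8075 → min 5616 | B..D: k=2: 0+3315+12·17·15=6375; k=3: 2652+0+12·13·15=4992 → min 4992.
Length 4: A..D: k=1: 0+4992+19·12·15=8412; k=2: 3876+3315+19·17·15=12036; k=3: 5616+0+19·13·15=9321 → min 8412.
Optimal parenthesization: (A·((B·C)·D)) with cost 8412.

8412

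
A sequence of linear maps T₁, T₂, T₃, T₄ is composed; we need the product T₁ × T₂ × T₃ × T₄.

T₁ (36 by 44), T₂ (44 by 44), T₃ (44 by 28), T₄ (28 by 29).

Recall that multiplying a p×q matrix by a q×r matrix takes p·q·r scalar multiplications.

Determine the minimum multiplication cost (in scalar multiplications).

Adjacent pairs: T₁T₂ = 36·44·44 = 69696; T₂T₃ = 44·44·28 = 54208; T₃T₄ = 44·28·29 = 35728.
Length 3: T₁..T₃: k=1: 0+54208+36·44·28=98560; k=2: 69696+0+36·44·28=114048 → min 98560 | T₂..T₄: k=2: 0+35728+44·44·29=91872; k=3: 54208+0+44·28·29=89936 → min 89936.
Length 4: T₁..T₄: k=1: 0+89936+36·44·29=135872; k=2: 69696+35728+36·44·29=151360; k=3: 98560+0+36·28·29=127792 → min 127792.
Optimal order: ((T₁ × (T₂ × T₃)) × T₄) with cost 127792.

127792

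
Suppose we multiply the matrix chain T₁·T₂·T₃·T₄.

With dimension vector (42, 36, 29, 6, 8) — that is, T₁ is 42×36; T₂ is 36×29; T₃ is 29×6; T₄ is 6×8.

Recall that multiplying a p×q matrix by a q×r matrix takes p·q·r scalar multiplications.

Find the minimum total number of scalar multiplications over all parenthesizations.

Adjacent pairs: T₁T₂ = 42·36·29 = 43848; T₂T₃ = 36·29·6 = 6264; T₃T₄ = 29·6·8 = 1392.
Length 3: T₁..T₃: k=1: 0+6264+42·36·6=15336; k=2: 43848+0+42·29·6=51156 → min 15336 | T₂..T₄: k=2: 0+1392+36·29·8=9744; k=3: 6264+0+36·6·8=7992 → min 7992.
Length 4: T₁..T₄: k=1: 0+7992+42·36·8=20088; k=2: 43848+1392+42·29·8=54984; k=3: 15336+0+42·6·8=17352 → min 17352.
Optimal order: ((T₁·(T₂·T₃))·T₄) with cost 17352.

17352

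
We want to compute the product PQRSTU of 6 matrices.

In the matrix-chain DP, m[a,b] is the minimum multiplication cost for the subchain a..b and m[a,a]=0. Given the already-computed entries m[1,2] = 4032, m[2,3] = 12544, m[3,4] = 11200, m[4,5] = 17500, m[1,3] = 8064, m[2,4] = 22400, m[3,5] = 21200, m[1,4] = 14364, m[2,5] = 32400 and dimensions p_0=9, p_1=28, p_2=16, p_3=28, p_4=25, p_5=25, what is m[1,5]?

m[1,5] = min over k∈[1,4] of m[1,k]+m[k+1,5]+p_{0}·p_k·p_{5}.
k=1: 0 + 32400 + 9·28·25 = 38700; k=2: 4032 + 21200 + 9·16·25 = 28832; k=3: 8064 + 17500 + 9·28·25 = 31864; k=4: 14364 + 0 + 9·25·25 = 19989.
Minimum: 19989 at k=4.

19989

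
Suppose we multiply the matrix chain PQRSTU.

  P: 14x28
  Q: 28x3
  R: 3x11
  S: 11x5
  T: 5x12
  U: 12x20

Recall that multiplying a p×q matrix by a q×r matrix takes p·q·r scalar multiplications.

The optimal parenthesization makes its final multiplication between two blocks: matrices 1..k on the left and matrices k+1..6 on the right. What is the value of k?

Adjacent pairs: PQ = 14·28·3 = 1176; QR = 28·3·11 = 924; RS = 3·11·5 = 165; ST = 11·5·12 = 660; TU = 5·12·20 = 1200.
Length 3: P..R: k=1: 0+924+14·28·11=5236; k=2: 1176+0+14·3·11=1638 → min 1638 | Q..S: k=2: 0+165+28·3·5=585; k=3: 924+0+28·11·5=2464 → min 585 | R..T: k=3: 0+660+3·11·12=1056; k=4: 165+0+3·5·12=345 → min 345 | S..U: k=4: 0+1200+11·5·20=2300; k=5: 660+0+11·12·20=3300 → min 2300.
Length 4: P..S: k=1: 0+585+14·28·5=2545; k=2: 1176+165+14·3·5=1551; k=3: 1638+0+14·11·5=2408 → min 1551 | Q..T: k=2: 0+345+28·3·12=1353; k=3: 924+660+28·11·12=5280; k=4: 585+0+28·5·12=2265 → min 1353 | R..U: k=3: 0+2300+3·11·20=2960; k=4: 165+1200+3·5·20=1665; k=5: 345+0+3·12·20=1065 → min 1065.
Length 5: P..T: k=1: 0+1353+14·28·12=6057; k=2: 1176+345+14·3·12=2025; k=3: 1638+660+14·11·12=4146; k=4: 1551+0+14·5·12=2391 → min 2025 | Q..U: k=2: 0+1065+28·3·20=2745; k=3: 924+2300+28·11·20=9384; k=4: 585+1200+28·5·20=4585; k=5: 1353+0+28·12·20=8073 → min 2745.
Top-level splits: k=1: (P..P)·(Q..U) → 0+2745+14·28·20 = 10585; k=2: (P..Q)·(R..U) → 1176+1065+14·3·20 = 3081; k=3: (P..R)·(S..U) → 1638+2300+14·11·20 = 7018; k=4: (P..S)·(T..U) → 1551+1200+14·5·20 = 4151; k=5: (P..T)·(U..U) → 2025+0+14·12·20 = 5385.
Best split is after Q, i.e. k = 2.

2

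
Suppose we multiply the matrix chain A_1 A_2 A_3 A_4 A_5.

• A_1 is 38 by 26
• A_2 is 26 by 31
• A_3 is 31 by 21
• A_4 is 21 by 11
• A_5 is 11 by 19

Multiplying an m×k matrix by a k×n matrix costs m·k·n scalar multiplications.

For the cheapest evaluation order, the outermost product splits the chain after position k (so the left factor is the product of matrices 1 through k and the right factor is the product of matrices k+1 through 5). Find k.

4

Adjacent pairs: A_1A_2 = 38·26·31 = 30628; A_2A_3 = 26·31·21 = 16926; A_3A_4 = 31·21·11 = 7161; A_4A_5 = 21·11·19 = 4389.
Length 3: A_1..A_3: k=1: 0+16926+38·26·21=37674; k=2: 30628+0+38·31·21=55366 → min 37674 | A_2..A_4: k=2: 0+7161+26·31·11=16027; k=3: 16926+0+26·21·11=22932 → min 16027 | A_3..A_5: k=3: 0+4389+31·21·19=16758; k=4: 7161+0+31·11·19=13640 → min 13640.
Length 4: A_1..A_4: k=1: 0+16027+38·26·11=26895; k=2: 30628+7161+38·31·11=50747; k=3: 37674+0+38·21·11=46452 → min 26895 | A_2..A_5: k=2: 0+13640+26·31·19=28954; k=3: 16926+4389+26·21·19=31689; k=4: 16027+0+26·11·19=21461 → min 21461.
Top-level splits: k=1: (A_1..A_1)·(A_2..A_5) → 0+21461+38·26·19 = 40233; k=2: (A_1..A_2)·(A_3..A_5) → 30628+13640+38·31·19 = 66650; k=3: (A_1..A_3)·(A_4..A_5) → 37674+4389+38·21·19 = 57225; k=4: (A_1..A_4)·(A_5..A_5) → 26895+0+38·11·19 = 34837.
Best split is after A_4, i.e. k = 4.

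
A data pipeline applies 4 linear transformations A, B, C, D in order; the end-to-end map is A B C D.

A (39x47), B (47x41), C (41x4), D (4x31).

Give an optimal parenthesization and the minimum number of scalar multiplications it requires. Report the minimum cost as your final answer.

19876

Adjacent pairs: AB = 39·47·41 = 75153; BC = 47·41·4 = 7708; CD = 41·4·31 = 5084.
Length 3: A..C: k=1: 0+7708+39·47·4=15040; k=2: 75153+0+39·41·4=81549 → min 15040 | B..D: k=2: 0+5084+47·41·31=64821; k=3: 7708+0+47·4·31=13536 → min 13536.
Length 4: A..D: k=1: 0+13536+39·47·31=70359; k=2: 75153+5084+39·41·31=129806; k=3: 15040+0+39·4·31=19876 → min 19876.
Optimal parenthesization: ((A (B C)) D) with cost 19876.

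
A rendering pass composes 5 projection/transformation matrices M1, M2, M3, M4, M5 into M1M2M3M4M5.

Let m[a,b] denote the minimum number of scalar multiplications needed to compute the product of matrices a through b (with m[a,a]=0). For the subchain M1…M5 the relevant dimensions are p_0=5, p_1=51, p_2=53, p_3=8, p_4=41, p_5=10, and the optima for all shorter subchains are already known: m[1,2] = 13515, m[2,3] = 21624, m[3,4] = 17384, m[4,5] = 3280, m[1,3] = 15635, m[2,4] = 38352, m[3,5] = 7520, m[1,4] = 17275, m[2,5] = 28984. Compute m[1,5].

19315

m[1,5] = min over k∈[1,4] of m[1,k]+m[k+1,5]+p_{0}·p_k·p_{5}.
k=1: 0 + 28984 + 5·51·10 = 31534; k=2: 13515 + 7520 + 5·53·10 = 23685; k=3: 15635 + 3280 + 5·8·10 = 19315; k=4: 17275 + 0 + 5·41·10 = 19325.
Minimum: 19315 at k=3.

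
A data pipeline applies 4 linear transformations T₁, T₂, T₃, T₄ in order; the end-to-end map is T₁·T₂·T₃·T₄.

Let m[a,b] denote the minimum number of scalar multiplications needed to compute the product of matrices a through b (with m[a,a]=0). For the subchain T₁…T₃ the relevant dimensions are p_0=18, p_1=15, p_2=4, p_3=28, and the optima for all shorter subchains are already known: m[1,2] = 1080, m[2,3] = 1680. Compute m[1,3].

3096

m[1,3] = min over k∈[1,2] of m[1,k]+m[k+1,3]+p_{0}·p_k·p_{3}.
k=1: 0 + 1680 + 18·15·28 = 9240; k=2: 1080 + 0 + 18·4·28 = 3096.
Minimum: 3096 at k=2.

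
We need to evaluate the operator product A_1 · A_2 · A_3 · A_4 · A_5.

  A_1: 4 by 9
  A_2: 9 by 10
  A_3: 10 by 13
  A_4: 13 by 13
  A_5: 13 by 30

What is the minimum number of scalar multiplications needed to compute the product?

Adjacent pairs: A_1A_2 = 4·9·10 = 360; A_2A_3 = 9·10·13 = 1170; A_3A_4 = 10·13·13 = 1690; A_4A_5 = 13·13·30 = 5070.
Length 3: A_1..A_3: k=1: 0+1170+4·9·13=1638; k=2: 360+0+4·10·13=880 → min 880 | A_2..A_4: k=2: 0+1690+9·10·13=2860; k=3: 1170+0+9·13·13=2691 → min 2691 | A_3..A_5: k=3: 0+5070+10·13·30=8970; k=4: 1690+0+10·13·30=5590 → min 5590.
Length 4: A_1..A_4: k=1: 0+2691+4·9·13=3159; k=2: 360+1690+4·10·13=2570; k=3: 880+0+4·13·13=1556 → min 1556 | A_2..A_5: k=2: 0+5590+9·10·30=8290; k=3: 1170+5070+9·13·30=9750; k=4: 2691+0+9·13·30=6201 → min 6201.
Length 5: A_1..A_5: k=1: 0+6201+4·9·30=7281; k=2: 360+5590+4·10·30=7150; k=3: 880+5070+4·13·30=7510; k=4: 1556+0+4·13·30=3116 → min 3116.
Optimal order: ((((A_1 · A_2) · A_3) · A_4) · A_5) with cost 3116.

3116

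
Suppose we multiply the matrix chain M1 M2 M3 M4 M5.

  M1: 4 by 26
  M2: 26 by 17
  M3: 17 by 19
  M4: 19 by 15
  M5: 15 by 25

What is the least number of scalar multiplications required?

5700

Adjacent pairs: M1M2 = 4·26·17 = 1768; M2M3 = 26·17·19 = 8398; M3M4 = 17·19·15 = 4845; M4M5 = 19·15·25 = 7125.
Length 3: M1..M3: k=1: 0+8398+4·26·19=10374; k=2: 1768+0+4·17·19=3060 → min 3060 | M2..M4: k=2: 0+4845+26·17·15=11475; k=3: 8398+0+26·19·15=15808 → min 11475 | M3..M5: k=3: 0+7125+17·19·25=15200; k=4: 4845+0+17·15·25=11220 → min 11220.
Length 4: M1..M4: k=1: 0+11475+4·26·15=13035; k=2: 1768+4845+4·17·15=7633; k=3: 3060+0+4·19·15=4200 → min 4200 | M2..M5: k=2: 0+11220+26·17·25=22270; k=3: 8398+7125+26·19·25=27873; k=4: 11475+0+26·15·25=21225 → min 21225.
Length 5: M1..M5: k=1: 0+21225+4·26·25=23825; k=2: 1768+11220+4·17·25=14688; k=3: 3060+7125+4·19·25=12085; k=4: 4200+0+4·15·25=5700 → min 5700.
Optimal order: ((((M1 M2) M3) M4) M5) with cost 5700.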